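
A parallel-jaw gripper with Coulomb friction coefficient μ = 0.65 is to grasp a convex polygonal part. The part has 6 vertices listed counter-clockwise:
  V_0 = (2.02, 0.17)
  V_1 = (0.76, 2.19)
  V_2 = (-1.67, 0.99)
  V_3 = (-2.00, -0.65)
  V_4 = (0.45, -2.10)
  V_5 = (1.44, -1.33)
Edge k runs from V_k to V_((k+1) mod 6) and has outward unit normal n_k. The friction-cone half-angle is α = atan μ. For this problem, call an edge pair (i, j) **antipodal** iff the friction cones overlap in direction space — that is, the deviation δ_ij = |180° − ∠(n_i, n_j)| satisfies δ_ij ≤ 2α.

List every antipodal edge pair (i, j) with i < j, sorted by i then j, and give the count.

count = 7; pairs: (0,2), (0,3), (1,3), (1,4), (1,5), (2,4), (2,5)

α = atan 0.65 = 33.02°;  2α = 66.05°
n_0 = (+0.8485, +0.5292)
n_1 = (-0.4428, +0.8966)
n_2 = (-0.9804, +0.1973)
n_3 = (-0.5093, -0.8606)
n_4 = (+0.6139, -0.7894)
n_5 = (+0.9327, -0.3606)
  (0,1): δ = 95.67°  ·
  (0,2): δ = 43.33°  ✓
  (0,3): δ = 27.43°  ✓
  (0,4): δ = 95.92°  ·
  (0,5): δ = 126.91°  ·
  (1,2): δ = 127.66°  ·
  (1,3): δ = 56.90°  ✓
  (1,4): δ = 11.59°  ✓
  (1,5): δ = 42.58°  ✓
  (2,3): δ = 109.24°  ·
  (2,4): δ = 40.75°  ✓
  (2,5): δ = 9.76°  ✓
  (3,4): δ = 111.51°  ·
  (3,5): δ = 80.52°  ·
  (4,5): δ = 149.01°  ·
antipodal pairs: 7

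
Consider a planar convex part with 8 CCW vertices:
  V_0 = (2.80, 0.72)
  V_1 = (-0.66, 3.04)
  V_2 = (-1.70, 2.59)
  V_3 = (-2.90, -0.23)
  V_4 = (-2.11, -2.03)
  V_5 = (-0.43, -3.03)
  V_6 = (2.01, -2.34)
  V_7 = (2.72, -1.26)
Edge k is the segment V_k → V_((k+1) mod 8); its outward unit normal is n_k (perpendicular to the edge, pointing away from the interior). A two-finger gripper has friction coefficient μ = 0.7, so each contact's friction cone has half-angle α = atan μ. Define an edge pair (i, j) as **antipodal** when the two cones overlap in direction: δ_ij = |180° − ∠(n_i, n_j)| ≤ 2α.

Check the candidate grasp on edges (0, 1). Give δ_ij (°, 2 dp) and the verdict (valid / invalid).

α = atan 0.7 = 34.99°;  2α = 69.98°
edge 0: e_0 = (-3.46, +2.32);  n_0 = (+0.5569, +0.8306)
edge 1: e_1 = (-1.04, -0.45);  n_1 = (-0.3971, +0.9178)
∠(n_0, n_1) = 57.24°
δ = |180° − 57.24°| = 122.76°
122.76° > 2α = 69.98°  →  invalid

δ = 122.76°, invalid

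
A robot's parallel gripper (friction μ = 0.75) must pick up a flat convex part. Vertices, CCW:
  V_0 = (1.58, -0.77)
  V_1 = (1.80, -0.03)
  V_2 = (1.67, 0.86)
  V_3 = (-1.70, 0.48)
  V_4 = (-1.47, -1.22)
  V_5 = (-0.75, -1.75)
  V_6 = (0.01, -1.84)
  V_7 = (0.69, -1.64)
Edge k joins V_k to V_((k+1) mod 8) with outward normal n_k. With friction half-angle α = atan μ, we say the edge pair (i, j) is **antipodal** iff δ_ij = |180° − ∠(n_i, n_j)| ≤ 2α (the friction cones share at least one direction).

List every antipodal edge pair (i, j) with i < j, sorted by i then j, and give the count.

α = atan 0.75 = 36.87°;  2α = 73.74°
n_0 = (+0.9585, -0.2850)
n_1 = (+0.9895, +0.1445)
n_2 = (-0.1120, +0.9937)
n_3 = (-0.9910, -0.1341)
n_4 = (-0.5928, -0.8053)
n_5 = (-0.1176, -0.9931)
n_6 = (+0.2822, -0.9594)
n_7 = (+0.6990, -0.7151)
  (0,1): δ = 155.13°  ·
  (0,2): δ = 67.01°  ✓
  (0,3): δ = 24.26°  ✓
  (0,4): δ = 70.20°  ✓
  (0,5): δ = 99.80°  ·
  (0,6): δ = 122.95°  ·
  (0,7): δ = 150.91°  ·
  (1,2): δ = 91.88°  ·
  (1,3): δ = 0.61°  ✓
  (1,4): δ = 45.33°  ✓
  (1,5): δ = 74.94°  ·
  (1,6): δ = 98.08°  ·
  (1,7): δ = 126.04°  ·
  (2,3): δ = 88.73°  ·
  (2,4): δ = 42.79°  ✓
  (2,5): δ = 13.19°  ✓
  (2,6): δ = 9.96°  ✓
  (2,7): δ = 37.92°  ✓
  (3,4): δ = 134.06°  ·
  (3,5): δ = 104.46°  ·
  (3,6): δ = 81.32°  ·
  (3,7): δ = 53.36°  ✓
  (4,5): δ = 150.40°  ·
  (4,6): δ = 127.25°  ·
  (4,7): δ = 99.29°  ·
  (5,6): δ = 156.86°  ·
  (5,7): δ = 128.90°  ·
  (6,7): δ = 152.04°  ·
antipodal pairs: 10

count = 10; pairs: (0,2), (0,3), (0,4), (1,3), (1,4), (2,4), (2,5), (2,6), (2,7), (3,7)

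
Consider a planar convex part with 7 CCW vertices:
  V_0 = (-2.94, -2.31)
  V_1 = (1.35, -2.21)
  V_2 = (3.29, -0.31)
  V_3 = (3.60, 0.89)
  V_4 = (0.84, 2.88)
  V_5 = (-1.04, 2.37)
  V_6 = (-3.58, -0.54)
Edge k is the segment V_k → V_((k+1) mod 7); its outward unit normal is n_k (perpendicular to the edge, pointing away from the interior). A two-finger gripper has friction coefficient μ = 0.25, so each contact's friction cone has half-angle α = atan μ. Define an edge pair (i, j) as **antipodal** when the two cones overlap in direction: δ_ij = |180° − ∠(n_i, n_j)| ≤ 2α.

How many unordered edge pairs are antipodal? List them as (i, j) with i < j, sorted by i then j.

α = atan 0.25 = 14.04°;  2α = 28.07°
n_0 = (+0.0233, -0.9997)
n_1 = (+0.6997, -0.7144)
n_2 = (+0.9682, -0.2501)
n_3 = (+0.5848, +0.8111)
n_4 = (-0.2618, +0.9651)
n_5 = (-0.7534, +0.6576)
n_6 = (-0.9404, -0.3400)
  (0,1): δ = 136.93°  ·
  (0,2): δ = 105.82°  ·
  (0,3): δ = 37.13°  ·
  (0,4): δ = 13.84°  ✓
  (0,5): δ = 47.55°  ·
  (0,6): δ = 108.54°  ·
  (1,2): δ = 148.89°  ·
  (1,3): δ = 80.20°  ·
  (1,4): δ = 29.23°  ·
  (1,5): δ = 4.48°  ✓
  (1,6): δ = 65.48°  ·
  (2,3): δ = 111.31°  ·
  (2,4): δ = 60.34°  ·
  (2,5): δ = 26.63°  ✓
  (2,6): δ = 34.36°  ·
  (3,4): δ = 129.03°  ·
  (3,5): δ = 95.32°  ·
  (3,6): δ = 34.33°  ·
  (4,5): δ = 146.29°  ·
  (4,6): δ = 85.30°  ·
  (5,6): δ = 119.00°  ·
antipodal pairs: 3

count = 3; pairs: (0,4), (1,5), (2,5)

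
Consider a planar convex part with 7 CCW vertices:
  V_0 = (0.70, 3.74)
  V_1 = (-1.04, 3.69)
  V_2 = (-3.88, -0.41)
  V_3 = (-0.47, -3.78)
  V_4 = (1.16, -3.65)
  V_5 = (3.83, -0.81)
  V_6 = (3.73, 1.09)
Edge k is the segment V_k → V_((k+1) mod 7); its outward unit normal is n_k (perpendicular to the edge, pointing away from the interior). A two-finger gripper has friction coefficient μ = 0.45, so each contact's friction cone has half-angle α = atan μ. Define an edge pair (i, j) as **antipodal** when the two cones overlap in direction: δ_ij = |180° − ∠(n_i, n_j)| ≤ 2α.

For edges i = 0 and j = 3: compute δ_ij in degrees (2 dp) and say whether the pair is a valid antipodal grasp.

δ = 2.91°, valid

α = atan 0.45 = 24.23°;  2α = 48.46°
edge 0: e_0 = (-1.74, -0.05);  n_0 = (-0.0287, +0.9996)
edge 3: e_3 = (+1.63, +0.13);  n_3 = (+0.0795, -0.9968)
∠(n_0, n_3) = 177.09°
δ = |180° − 177.09°| = 2.91°
2.91° ≤ 2α = 48.46°  →  valid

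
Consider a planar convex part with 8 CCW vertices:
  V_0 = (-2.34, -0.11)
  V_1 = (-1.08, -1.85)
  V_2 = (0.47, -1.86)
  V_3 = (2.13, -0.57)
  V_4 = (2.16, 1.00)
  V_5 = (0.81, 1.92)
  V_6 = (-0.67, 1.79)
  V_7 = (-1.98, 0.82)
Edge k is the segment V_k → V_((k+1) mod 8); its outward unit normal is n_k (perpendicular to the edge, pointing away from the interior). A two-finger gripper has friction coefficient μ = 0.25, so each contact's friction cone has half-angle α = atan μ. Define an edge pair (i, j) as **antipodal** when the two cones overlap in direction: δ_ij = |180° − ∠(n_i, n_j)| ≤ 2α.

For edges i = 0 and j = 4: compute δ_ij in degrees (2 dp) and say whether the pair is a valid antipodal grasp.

δ = 19.82°, valid

α = atan 0.25 = 14.04°;  2α = 28.07°
edge 0: e_0 = (+1.26, -1.74);  n_0 = (-0.8099, -0.5865)
edge 4: e_4 = (-1.35, +0.92);  n_4 = (+0.5631, +0.8264)
∠(n_0, n_4) = 160.18°
δ = |180° − 160.18°| = 19.82°
19.82° ≤ 2α = 28.07°  →  valid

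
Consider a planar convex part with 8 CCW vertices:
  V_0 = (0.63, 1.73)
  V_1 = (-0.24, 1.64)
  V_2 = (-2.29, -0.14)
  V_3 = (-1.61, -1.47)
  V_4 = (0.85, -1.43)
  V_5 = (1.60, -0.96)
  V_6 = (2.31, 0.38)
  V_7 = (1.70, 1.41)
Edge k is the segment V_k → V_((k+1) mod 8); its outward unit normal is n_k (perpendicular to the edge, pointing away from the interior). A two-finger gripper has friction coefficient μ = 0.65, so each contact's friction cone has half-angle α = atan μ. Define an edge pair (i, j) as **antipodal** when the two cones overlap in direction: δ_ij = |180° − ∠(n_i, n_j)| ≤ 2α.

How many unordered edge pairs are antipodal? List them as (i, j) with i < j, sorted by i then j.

count = 12; pairs: (0,3), (0,4), (0,5), (1,3), (1,4), (1,5), (2,5), (2,6), (2,7), (3,6), (3,7), (4,7)

α = atan 0.65 = 33.02°;  2α = 66.05°
n_0 = (-0.1029, +0.9947)
n_1 = (-0.6556, +0.7551)
n_2 = (-0.8904, -0.4552)
n_3 = (+0.0163, -0.9999)
n_4 = (+0.5310, -0.8474)
n_5 = (+0.8836, -0.4682)
n_6 = (+0.8604, +0.5096)
n_7 = (+0.2865, +0.9581)
  (0,1): δ = 144.94°  ·
  (0,2): δ = 68.83°  ·
  (0,3): δ = 4.97°  ✓
  (0,4): δ = 26.17°  ✓
  (0,5): δ = 56.18°  ✓
  (0,6): δ = 114.73°  ·
  (0,7): δ = 157.44°  ·
  (1,2): δ = 103.89°  ·
  (1,3): δ = 40.04°  ✓
  (1,4): δ = 8.89°  ✓
  (1,5): δ = 21.12°  ✓
  (1,6): δ = 79.67°  ·
  (1,7): δ = 122.38°  ·
  (2,3): δ = 116.15°  ·
  (2,4): δ = 85.01°  ·
  (2,5): δ = 55.00°  ✓
  (2,6): δ = 3.56°  ✓
  (2,7): δ = 46.27°  ✓
  (3,4): δ = 148.86°  ·
  (3,5): δ = 118.85°  ·
  (3,6): δ = 60.30°  ✓
  (3,7): δ = 17.58°  ✓
  (4,5): δ = 149.99°  ·
  (4,6): δ = 91.44°  ·
  (4,7): δ = 48.72°  ✓
  (5,6): δ = 121.45°  ·
  (5,7): δ = 78.73°  ·
  (6,7): δ = 137.29°  ·
antipodal pairs: 12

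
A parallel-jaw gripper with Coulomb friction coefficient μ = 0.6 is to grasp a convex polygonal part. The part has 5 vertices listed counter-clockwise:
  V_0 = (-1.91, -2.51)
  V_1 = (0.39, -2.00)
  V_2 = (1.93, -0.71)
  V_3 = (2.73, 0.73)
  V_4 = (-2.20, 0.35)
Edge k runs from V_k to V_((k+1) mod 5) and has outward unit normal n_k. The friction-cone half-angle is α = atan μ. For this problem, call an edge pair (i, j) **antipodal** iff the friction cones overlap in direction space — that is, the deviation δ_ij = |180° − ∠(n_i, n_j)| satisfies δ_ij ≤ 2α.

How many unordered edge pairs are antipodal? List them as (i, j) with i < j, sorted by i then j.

α = atan 0.6 = 30.96°;  2α = 61.93°
n_0 = (+0.2165, -0.9763)
n_1 = (+0.6421, -0.7666)
n_2 = (+0.8742, -0.4856)
n_3 = (-0.0769, +0.9970)
n_4 = (-0.9949, -0.1009)
  (0,1): δ = 152.55°  ·
  (0,2): δ = 131.56°  ·
  (0,3): δ = 8.09°  ✓
  (0,4): δ = 83.29°  ·
  (1,2): δ = 159.01°  ·
  (1,3): δ = 35.54°  ✓
  (1,4): δ = 55.84°  ✓
  (2,3): δ = 56.54°  ✓
  (2,4): δ = 34.84°  ✓
  (3,4): δ = 88.62°  ·
antipodal pairs: 5

count = 5; pairs: (0,3), (1,3), (1,4), (2,3), (2,4)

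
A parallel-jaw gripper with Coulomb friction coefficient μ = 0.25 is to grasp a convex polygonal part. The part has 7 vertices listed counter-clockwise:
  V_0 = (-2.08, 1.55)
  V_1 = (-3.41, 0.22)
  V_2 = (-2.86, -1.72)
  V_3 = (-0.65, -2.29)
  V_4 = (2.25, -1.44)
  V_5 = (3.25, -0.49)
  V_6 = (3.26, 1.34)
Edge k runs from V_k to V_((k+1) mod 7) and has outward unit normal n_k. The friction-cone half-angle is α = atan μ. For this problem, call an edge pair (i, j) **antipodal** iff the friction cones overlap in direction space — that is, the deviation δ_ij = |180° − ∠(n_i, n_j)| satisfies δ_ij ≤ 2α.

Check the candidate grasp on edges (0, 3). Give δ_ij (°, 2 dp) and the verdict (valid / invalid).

δ = 28.66°, invalid

α = atan 0.25 = 14.04°;  2α = 28.07°
edge 0: e_0 = (-1.33, -1.33);  n_0 = (-0.7071, +0.7071)
edge 3: e_3 = (+2.90, +0.85);  n_3 = (+0.2813, -0.9596)
∠(n_0, n_3) = 151.34°
δ = |180° − 151.34°| = 28.66°
28.66° > 2α = 28.07°  →  invalid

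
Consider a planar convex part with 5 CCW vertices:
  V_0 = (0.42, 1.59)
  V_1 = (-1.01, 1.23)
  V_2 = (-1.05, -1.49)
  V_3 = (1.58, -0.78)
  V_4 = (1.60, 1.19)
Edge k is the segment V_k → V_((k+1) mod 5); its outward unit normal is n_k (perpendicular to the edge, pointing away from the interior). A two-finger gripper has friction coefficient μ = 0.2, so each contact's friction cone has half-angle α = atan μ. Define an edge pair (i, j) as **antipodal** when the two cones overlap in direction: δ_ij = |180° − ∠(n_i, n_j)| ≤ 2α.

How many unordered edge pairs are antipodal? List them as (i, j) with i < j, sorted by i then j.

α = atan 0.2 = 11.31°;  2α = 22.62°
n_0 = (-0.2441, +0.9697)
n_1 = (-0.9999, +0.0147)
n_2 = (+0.2606, -0.9654)
n_3 = (+0.9999, -0.0102)
n_4 = (+0.3210, +0.9471)
  (0,1): δ = 104.97°  ·
  (0,2): δ = 0.98°  ✓
  (0,3): δ = 75.29°  ·
  (0,4): δ = 147.14°  ·
  (1,2): δ = 74.05°  ·
  (1,3): δ = 0.26°  ✓
  (1,4): δ = 72.12°  ·
  (2,3): δ = 105.69°  ·
  (2,4): δ = 33.83°  ·
  (3,4): δ = 108.14°  ·
antipodal pairs: 2

count = 2; pairs: (0,2), (1,3)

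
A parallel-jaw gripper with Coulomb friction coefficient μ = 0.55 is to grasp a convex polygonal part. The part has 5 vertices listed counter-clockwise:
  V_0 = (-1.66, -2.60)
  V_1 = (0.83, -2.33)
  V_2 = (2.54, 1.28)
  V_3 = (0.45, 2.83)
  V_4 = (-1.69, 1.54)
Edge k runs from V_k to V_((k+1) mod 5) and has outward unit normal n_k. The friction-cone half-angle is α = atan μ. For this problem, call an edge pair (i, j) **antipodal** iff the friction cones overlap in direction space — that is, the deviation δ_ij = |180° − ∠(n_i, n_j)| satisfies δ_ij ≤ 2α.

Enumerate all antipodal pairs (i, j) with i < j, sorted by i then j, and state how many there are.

count = 5; pairs: (0,2), (0,3), (1,3), (1,4), (2,4)

α = atan 0.55 = 28.81°;  2α = 57.62°
n_0 = (+0.1078, -0.9942)
n_1 = (+0.9037, -0.4281)
n_2 = (+0.5957, +0.8032)
n_3 = (-0.5163, +0.8564)
n_4 = (-1.0000, -0.0072)
  (0,1): δ = 121.53°  ·
  (0,2): δ = 42.75°  ✓
  (0,3): δ = 24.89°  ✓
  (0,4): δ = 84.23°  ·
  (1,2): δ = 101.22°  ·
  (1,3): δ = 33.57°  ✓
  (1,4): δ = 25.76°  ✓
  (2,3): δ = 112.36°  ·
  (2,4): δ = 53.02°  ✓
  (3,4): δ = 120.67°  ·
antipodal pairs: 5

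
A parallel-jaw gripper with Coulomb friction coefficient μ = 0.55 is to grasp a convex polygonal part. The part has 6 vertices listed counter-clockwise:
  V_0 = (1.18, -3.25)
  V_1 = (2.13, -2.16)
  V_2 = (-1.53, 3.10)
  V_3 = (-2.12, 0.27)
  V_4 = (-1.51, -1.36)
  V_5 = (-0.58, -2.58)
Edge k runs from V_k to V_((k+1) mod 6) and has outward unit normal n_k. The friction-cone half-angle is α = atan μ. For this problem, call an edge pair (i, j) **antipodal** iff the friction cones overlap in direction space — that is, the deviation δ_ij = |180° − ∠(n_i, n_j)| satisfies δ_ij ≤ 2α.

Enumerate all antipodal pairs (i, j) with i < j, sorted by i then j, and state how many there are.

α = atan 0.55 = 28.81°;  2α = 57.62°
n_0 = (+0.7539, -0.6570)
n_1 = (+0.8208, +0.5712)
n_2 = (-0.9790, +0.2041)
n_3 = (-0.9366, -0.3505)
n_4 = (-0.7953, -0.6062)
n_5 = (-0.3558, -0.9346)
  (0,1): δ = 104.10°  ·
  (0,2): δ = 29.30°  ✓
  (0,3): δ = 61.59°  ·
  (0,4): δ = 78.39°  ·
  (0,5): δ = 110.23°  ·
  (1,2): δ = 46.61°  ✓
  (1,3): δ = 14.31°  ✓
  (1,4): δ = 2.49°  ✓
  (1,5): δ = 34.33°  ✓
  (2,3): δ = 147.71°  ·
  (2,4): δ = 130.91°  ·
  (2,5): δ = 99.06°  ·
  (3,4): δ = 163.20°  ·
  (3,5): δ = 131.36°  ·
  (4,5): δ = 148.16°  ·
antipodal pairs: 5

count = 5; pairs: (0,2), (1,2), (1,3), (1,4), (1,5)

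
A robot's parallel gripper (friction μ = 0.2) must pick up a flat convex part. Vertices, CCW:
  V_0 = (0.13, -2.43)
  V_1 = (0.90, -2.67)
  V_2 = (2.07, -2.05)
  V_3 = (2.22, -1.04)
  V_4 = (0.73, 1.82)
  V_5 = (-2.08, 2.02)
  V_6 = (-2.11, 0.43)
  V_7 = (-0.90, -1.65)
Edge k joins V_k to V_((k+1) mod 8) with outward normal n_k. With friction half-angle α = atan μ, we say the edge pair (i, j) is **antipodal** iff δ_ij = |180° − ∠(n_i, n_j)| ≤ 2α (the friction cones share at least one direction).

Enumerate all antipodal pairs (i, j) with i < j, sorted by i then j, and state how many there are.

α = atan 0.2 = 11.31°;  2α = 22.62°
n_0 = (-0.2976, -0.9547)
n_1 = (+0.4682, -0.8836)
n_2 = (+0.9892, -0.1469)
n_3 = (+0.8869, +0.4620)
n_4 = (+0.0710, +0.9975)
n_5 = (-0.9998, +0.0189)
n_6 = (-0.8644, -0.5028)
n_7 = (-0.6037, -0.7972)
  (0,1): δ = 134.77°  ·
  (0,2): δ = 81.14°  ·
  (0,3): δ = 45.17°  ·
  (0,4): δ = 13.24°  ✓
  (0,5): δ = 106.23°  ·
  (0,6): δ = 137.50°  ·
  (0,7): δ = 160.18°  ·
  (1,2): δ = 126.37°  ·
  (1,3): δ = 90.40°  ·
  (1,4): δ = 31.99°  ·
  (1,5): δ = 61.00°  ·
  (1,6): δ = 92.27°  ·
  (1,7): δ = 114.94°  ·
  (2,3): δ = 144.03°  ·
  (2,4): δ = 85.62°  ·
  (2,5): δ = 7.37°  ✓
  (2,6): δ = 38.64°  ·
  (2,7): δ = 61.31°  ·
  (3,4): δ = 121.59°  ·
  (3,5): δ = 28.60°  ·
  (3,6): δ = 2.67°  ✓
  (3,7): δ = 25.35°  ·
  (4,5): δ = 87.01°  ·
  (4,6): δ = 55.74°  ·
  (4,7): δ = 33.06°  ·
  (5,6): δ = 148.73°  ·
  (5,7): δ = 126.06°  ·
  (6,7): δ = 157.32°  ·
antipodal pairs: 3

count = 3; pairs: (0,4), (2,5), (3,6)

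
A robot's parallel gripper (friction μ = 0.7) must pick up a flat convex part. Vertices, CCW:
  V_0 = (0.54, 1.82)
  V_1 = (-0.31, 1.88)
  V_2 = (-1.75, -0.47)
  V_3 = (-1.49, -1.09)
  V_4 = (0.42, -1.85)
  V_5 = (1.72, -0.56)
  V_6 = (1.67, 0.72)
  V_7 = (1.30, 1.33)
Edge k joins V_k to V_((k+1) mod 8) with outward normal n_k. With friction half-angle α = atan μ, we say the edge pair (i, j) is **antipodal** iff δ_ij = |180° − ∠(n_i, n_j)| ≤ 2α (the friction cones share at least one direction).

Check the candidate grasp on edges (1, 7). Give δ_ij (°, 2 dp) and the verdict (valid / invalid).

α = atan 0.7 = 34.99°;  2α = 69.98°
edge 1: e_1 = (-1.44, -2.35);  n_1 = (-0.8527, +0.5225)
edge 7: e_7 = (-0.76, +0.49);  n_7 = (+0.5419, +0.8405)
∠(n_1, n_7) = 91.31°
δ = |180° − 91.31°| = 88.69°
88.69° > 2α = 69.98°  →  invalid

δ = 88.69°, invalid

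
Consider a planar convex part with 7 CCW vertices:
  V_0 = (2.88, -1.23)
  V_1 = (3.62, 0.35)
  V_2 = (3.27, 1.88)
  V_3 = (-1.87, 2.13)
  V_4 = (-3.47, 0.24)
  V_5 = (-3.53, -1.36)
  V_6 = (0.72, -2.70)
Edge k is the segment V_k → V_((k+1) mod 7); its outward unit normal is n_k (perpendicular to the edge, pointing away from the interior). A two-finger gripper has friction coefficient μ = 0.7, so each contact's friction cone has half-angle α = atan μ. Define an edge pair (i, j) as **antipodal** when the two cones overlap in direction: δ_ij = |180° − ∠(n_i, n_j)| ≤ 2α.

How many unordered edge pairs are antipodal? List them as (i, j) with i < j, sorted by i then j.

α = atan 0.7 = 34.99°;  2α = 69.98°
n_0 = (+0.9056, -0.4241)
n_1 = (+0.9748, +0.2230)
n_2 = (+0.0486, +0.9988)
n_3 = (-0.7632, +0.6461)
n_4 = (-0.9993, +0.0375)
n_5 = (-0.3007, -0.9537)
n_6 = (+0.5626, -0.8267)
  (0,1): δ = 142.02°  ·
  (0,2): δ = 67.69°  ✓
  (0,3): δ = 15.15°  ✓
  (0,4): δ = 22.95°  ✓
  (0,5): δ = 97.60°  ·
  (0,6): δ = 149.33°  ·
  (1,2): δ = 105.67°  ·
  (1,3): δ = 53.14°  ✓
  (1,4): δ = 15.03°  ✓
  (1,5): δ = 59.62°  ✓
  (1,6): δ = 111.35°  ·
  (2,3): δ = 127.47°  ·
  (2,4): δ = 89.36°  ·
  (2,5): δ = 14.72°  ✓
  (2,6): δ = 37.02°  ✓
  (3,4): δ = 141.90°  ·
  (3,5): δ = 67.25°  ✓
  (3,6): δ = 15.51°  ✓
  (4,5): δ = 105.35°  ·
  (4,6): δ = 53.61°  ✓
  (5,6): δ = 128.26°  ·
antipodal pairs: 11

count = 11; pairs: (0,2), (0,3), (0,4), (1,3), (1,4), (1,5), (2,5), (2,6), (3,5), (3,6), (4,6)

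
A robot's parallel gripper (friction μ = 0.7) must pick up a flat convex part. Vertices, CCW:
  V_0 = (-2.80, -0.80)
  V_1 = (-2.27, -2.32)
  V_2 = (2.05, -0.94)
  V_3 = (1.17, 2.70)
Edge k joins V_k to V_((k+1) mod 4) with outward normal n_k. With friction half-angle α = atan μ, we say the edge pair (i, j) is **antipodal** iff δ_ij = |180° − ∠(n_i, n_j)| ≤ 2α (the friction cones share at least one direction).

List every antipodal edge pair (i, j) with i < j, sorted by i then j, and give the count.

count = 3; pairs: (0,2), (1,3), (2,3)

α = atan 0.7 = 34.99°;  2α = 69.98°
n_0 = (-0.9442, -0.3292)
n_1 = (+0.3043, -0.9526)
n_2 = (+0.9720, +0.2350)
n_3 = (-0.6613, +0.7501)
  (0,1): δ = 91.51°  ·
  (0,2): δ = 5.63°  ✓
  (0,3): δ = 112.18°  ·
  (1,2): δ = 94.12°  ·
  (1,3): δ = 23.68°  ✓
  (2,3): δ = 62.19°  ✓
antipodal pairs: 3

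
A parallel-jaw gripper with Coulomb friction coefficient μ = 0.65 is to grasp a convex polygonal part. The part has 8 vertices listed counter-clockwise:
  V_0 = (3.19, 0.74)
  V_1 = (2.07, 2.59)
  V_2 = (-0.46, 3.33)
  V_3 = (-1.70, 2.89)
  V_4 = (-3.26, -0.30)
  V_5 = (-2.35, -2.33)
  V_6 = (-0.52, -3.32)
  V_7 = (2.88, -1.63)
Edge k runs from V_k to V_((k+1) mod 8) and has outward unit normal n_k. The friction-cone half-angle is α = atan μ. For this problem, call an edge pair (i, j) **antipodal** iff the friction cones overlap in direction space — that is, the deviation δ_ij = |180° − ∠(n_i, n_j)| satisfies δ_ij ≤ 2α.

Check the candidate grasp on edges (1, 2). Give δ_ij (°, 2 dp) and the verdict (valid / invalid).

δ = 144.16°, invalid

α = atan 0.65 = 33.02°;  2α = 66.05°
edge 1: e_1 = (-2.53, +0.74);  n_1 = (+0.2807, +0.9598)
edge 2: e_2 = (-1.24, -0.44);  n_2 = (-0.3344, +0.9424)
∠(n_1, n_2) = 35.84°
δ = |180° − 35.84°| = 144.16°
144.16° > 2α = 66.05°  →  invalid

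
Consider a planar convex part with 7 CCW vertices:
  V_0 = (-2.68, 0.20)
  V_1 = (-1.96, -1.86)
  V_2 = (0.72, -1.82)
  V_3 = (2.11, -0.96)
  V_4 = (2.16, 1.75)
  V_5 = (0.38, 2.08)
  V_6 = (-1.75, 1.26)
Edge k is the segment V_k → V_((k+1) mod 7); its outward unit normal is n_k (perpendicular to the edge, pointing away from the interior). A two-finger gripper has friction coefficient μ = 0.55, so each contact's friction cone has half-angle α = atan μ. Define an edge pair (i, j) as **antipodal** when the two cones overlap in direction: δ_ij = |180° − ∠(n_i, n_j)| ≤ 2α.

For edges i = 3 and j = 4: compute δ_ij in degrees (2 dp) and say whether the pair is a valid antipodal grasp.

δ = 99.45°, invalid

α = atan 0.55 = 28.81°;  2α = 57.62°
edge 3: e_3 = (+0.05, +2.71);  n_3 = (+0.9998, -0.0184)
edge 4: e_4 = (-1.78, +0.33);  n_4 = (+0.1823, +0.9832)
∠(n_3, n_4) = 80.55°
δ = |180° − 80.55°| = 99.45°
99.45° > 2α = 57.62°  →  invalid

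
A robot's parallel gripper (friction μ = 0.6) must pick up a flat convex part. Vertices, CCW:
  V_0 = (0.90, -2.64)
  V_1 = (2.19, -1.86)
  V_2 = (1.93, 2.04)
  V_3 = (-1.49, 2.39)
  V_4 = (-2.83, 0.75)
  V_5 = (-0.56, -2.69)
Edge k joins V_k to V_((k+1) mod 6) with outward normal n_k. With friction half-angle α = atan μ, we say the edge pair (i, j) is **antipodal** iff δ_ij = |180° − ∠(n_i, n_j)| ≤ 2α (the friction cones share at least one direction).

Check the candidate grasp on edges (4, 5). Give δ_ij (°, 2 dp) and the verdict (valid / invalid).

α = atan 0.6 = 30.96°;  2α = 61.93°
edge 4: e_4 = (+2.27, -3.44);  n_4 = (-0.8347, -0.5508)
edge 5: e_5 = (+1.46, +0.05);  n_5 = (+0.0342, -0.9994)
∠(n_4, n_5) = 58.54°
δ = |180° − 58.54°| = 121.46°
121.46° > 2α = 61.93°  →  invalid

δ = 121.46°, invalid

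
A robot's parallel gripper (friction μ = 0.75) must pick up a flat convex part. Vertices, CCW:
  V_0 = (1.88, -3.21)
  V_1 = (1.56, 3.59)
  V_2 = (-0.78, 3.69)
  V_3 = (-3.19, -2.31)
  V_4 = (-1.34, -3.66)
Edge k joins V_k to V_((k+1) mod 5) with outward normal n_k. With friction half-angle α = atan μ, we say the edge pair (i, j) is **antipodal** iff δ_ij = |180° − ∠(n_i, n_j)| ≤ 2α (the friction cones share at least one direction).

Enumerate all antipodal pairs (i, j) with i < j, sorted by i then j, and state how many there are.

count = 5; pairs: (0,2), (0,3), (1,3), (1,4), (2,4)

α = atan 0.75 = 36.87°;  2α = 73.74°
n_0 = (+0.9989, +0.0470)
n_1 = (+0.0427, +0.9991)
n_2 = (-0.9279, +0.3727)
n_3 = (-0.5895, -0.8078)
n_4 = (+0.1384, -0.9904)
  (0,1): δ = 95.14°  ·
  (0,2): δ = 24.58°  ✓
  (0,3): δ = 51.19°  ✓
  (0,4): δ = 95.26°  ·
  (1,2): δ = 109.44°  ·
  (1,3): δ = 33.67°  ✓
  (1,4): δ = 10.40°  ✓
  (2,3): δ = 104.24°  ·
  (2,4): δ = 60.16°  ✓
  (3,4): δ = 135.93°  ·
antipodal pairs: 5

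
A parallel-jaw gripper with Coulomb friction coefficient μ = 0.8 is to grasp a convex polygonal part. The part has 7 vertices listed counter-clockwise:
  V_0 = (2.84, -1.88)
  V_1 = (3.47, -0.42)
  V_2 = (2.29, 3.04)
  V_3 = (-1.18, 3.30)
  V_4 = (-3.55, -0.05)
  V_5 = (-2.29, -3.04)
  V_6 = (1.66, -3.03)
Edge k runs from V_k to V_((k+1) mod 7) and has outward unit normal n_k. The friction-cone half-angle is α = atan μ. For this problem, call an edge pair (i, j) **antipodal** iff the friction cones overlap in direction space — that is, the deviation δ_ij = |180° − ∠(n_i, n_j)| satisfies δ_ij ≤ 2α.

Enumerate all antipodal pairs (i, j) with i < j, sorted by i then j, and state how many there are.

count = 12; pairs: (0,2), (0,3), (0,4), (1,3), (1,4), (1,5), (2,4), (2,5), (2,6), (3,5), (3,6), (4,6)

α = atan 0.8 = 38.66°;  2α = 77.32°
n_0 = (+0.9182, -0.3962)
n_1 = (+0.9465, +0.3228)
n_2 = (+0.0747, +0.9972)
n_3 = (-0.8164, +0.5775)
n_4 = (-0.9215, -0.3883)
n_5 = (+0.0025, -1.0000)
n_6 = (+0.6979, -0.7162)
  (0,1): δ = 137.83°  ·
  (0,2): δ = 70.94°  ✓
  (0,3): δ = 11.94°  ✓
  (0,4): δ = 46.19°  ✓
  (0,5): δ = 113.49°  ·
  (0,6): δ = 157.60°  ·
  (1,2): δ = 113.12°  ·
  (1,3): δ = 54.11°  ✓
  (1,4): δ = 4.02°  ✓
  (1,5): δ = 71.31°  ✓
  (1,6): δ = 115.43°  ·
  (2,3): δ = 120.99°  ·
  (2,4): δ = 62.86°  ✓
  (2,5): δ = 4.43°  ✓
  (2,6): δ = 48.55°  ✓
  (3,4): δ = 121.87°  ·
  (3,5): δ = 54.58°  ✓
  (3,6): δ = 10.46°  ✓
  (4,5): δ = 112.71°  ·
  (4,6): δ = 68.59°  ✓
  (5,6): δ = 135.88°  ·
antipodal pairs: 12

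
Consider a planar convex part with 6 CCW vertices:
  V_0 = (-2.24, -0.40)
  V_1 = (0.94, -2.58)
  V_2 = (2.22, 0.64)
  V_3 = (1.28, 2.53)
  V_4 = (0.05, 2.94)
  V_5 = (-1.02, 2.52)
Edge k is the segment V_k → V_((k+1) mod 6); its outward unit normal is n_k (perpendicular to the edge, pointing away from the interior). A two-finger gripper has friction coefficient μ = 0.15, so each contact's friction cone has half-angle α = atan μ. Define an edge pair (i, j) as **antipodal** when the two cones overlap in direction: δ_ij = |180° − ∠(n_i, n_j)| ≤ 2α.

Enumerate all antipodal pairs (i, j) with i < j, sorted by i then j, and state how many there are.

α = atan 0.15 = 8.53°;  2α = 17.06°
n_0 = (-0.5654, -0.8248)
n_1 = (+0.9293, -0.3694)
n_2 = (+0.8954, +0.4453)
n_3 = (+0.3162, +0.9487)
n_4 = (-0.3654, +0.9309)
n_5 = (-0.9227, +0.3855)
  (0,1): δ = 77.25°  ·
  (0,2): δ = 29.12°  ·
  (0,3): δ = 16.00°  ✓
  (0,4): δ = 55.86°  ·
  (0,5): δ = 101.76°  ·
  (1,2): δ = 131.88°  ·
  (1,3): δ = 86.76°  ·
  (1,4): δ = 46.89°  ·
  (1,5): δ = 1.00°  ✓
  (2,3): δ = 134.88°  ·
  (2,4): δ = 95.01°  ·
  (2,5): δ = 49.12°  ·
  (3,4): δ = 140.13°  ·
  (3,5): δ = 94.24°  ·
  (4,5): δ = 134.11°  ·
antipodal pairs: 2

count = 2; pairs: (0,3), (1,5)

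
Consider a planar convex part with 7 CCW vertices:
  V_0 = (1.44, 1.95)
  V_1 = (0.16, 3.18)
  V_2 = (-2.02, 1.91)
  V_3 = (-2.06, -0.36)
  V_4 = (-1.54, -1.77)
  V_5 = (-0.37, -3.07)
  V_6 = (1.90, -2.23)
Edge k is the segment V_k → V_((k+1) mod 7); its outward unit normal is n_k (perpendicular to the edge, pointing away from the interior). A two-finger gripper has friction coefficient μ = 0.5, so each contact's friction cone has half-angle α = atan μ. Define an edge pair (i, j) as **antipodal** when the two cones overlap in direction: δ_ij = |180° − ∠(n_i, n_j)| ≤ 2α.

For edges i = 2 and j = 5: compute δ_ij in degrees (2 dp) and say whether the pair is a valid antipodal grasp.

α = atan 0.5 = 26.57°;  2α = 53.13°
edge 2: e_2 = (-0.04, -2.27);  n_2 = (-0.9998, +0.0176)
edge 5: e_5 = (+2.27, +0.84);  n_5 = (+0.3470, -0.9378)
∠(n_2, n_5) = 111.32°
δ = |180° − 111.32°| = 68.68°
68.68° > 2α = 53.13°  →  invalid

δ = 68.68°, invalid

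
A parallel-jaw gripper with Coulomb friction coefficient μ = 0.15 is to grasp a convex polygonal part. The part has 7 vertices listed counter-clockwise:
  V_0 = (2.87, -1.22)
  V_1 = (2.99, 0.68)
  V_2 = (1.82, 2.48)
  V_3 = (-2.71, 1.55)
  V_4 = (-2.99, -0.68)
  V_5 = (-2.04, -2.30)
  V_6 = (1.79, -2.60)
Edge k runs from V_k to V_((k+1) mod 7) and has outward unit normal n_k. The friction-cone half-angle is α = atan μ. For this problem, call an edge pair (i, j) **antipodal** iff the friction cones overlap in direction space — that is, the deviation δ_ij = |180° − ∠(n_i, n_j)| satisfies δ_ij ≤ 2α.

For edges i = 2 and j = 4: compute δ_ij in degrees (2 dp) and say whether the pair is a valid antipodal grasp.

δ = 71.21°, invalid

α = atan 0.15 = 8.53°;  2α = 17.06°
edge 2: e_2 = (-4.53, -0.93);  n_2 = (-0.2011, +0.9796)
edge 4: e_4 = (+0.95, -1.62);  n_4 = (-0.8626, -0.5059)
∠(n_2, n_4) = 108.79°
δ = |180° − 108.79°| = 71.21°
71.21° > 2α = 17.06°  →  invalid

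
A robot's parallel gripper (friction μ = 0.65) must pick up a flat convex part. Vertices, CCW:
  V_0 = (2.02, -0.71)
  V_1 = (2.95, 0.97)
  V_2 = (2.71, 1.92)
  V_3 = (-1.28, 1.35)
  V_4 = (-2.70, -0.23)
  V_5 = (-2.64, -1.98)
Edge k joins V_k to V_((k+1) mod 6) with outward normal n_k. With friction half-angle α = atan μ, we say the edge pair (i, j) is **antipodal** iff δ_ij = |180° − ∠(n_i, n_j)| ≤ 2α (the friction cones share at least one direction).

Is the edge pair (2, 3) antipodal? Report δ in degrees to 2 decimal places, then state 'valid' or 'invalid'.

α = atan 0.65 = 33.02°;  2α = 66.05°
edge 2: e_2 = (-3.99, -0.57);  n_2 = (-0.1414, +0.9899)
edge 3: e_3 = (-1.42, -1.58);  n_3 = (-0.7438, +0.6684)
∠(n_2, n_3) = 39.92°
δ = |180° − 39.92°| = 140.08°
140.08° > 2α = 66.05°  →  invalid

δ = 140.08°, invalid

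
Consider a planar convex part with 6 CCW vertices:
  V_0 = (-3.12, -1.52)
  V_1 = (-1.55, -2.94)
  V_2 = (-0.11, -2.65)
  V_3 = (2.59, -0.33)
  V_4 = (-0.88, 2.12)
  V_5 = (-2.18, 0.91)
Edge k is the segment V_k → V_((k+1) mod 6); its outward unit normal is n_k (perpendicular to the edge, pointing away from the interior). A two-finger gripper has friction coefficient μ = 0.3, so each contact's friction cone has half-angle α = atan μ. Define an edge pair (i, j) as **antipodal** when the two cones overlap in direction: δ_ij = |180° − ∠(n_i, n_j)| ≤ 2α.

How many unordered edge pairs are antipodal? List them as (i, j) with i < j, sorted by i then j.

count = 4; pairs: (0,3), (1,4), (2,4), (2,5)

α = atan 0.3 = 16.70°;  2α = 33.40°
n_0 = (-0.6708, -0.7416)
n_1 = (+0.1974, -0.9803)
n_2 = (+0.6517, -0.7585)
n_3 = (+0.5768, +0.8169)
n_4 = (-0.6813, +0.7320)
n_5 = (-0.9327, +0.3608)
  (0,1): δ = 126.49°  ·
  (0,2): δ = 97.20°  ·
  (0,3): δ = 6.90°  ✓
  (0,4): δ = 85.07°  ·
  (0,5): δ = 110.98°  ·
  (1,2): δ = 150.72°  ·
  (1,3): δ = 46.61°  ·
  (1,4): δ = 31.56°  ✓
  (1,5): δ = 57.47°  ·
  (2,3): δ = 75.90°  ·
  (2,4): δ = 2.28°  ✓
  (2,5): δ = 28.18°  ✓
  (3,4): δ = 101.83°  ·
  (3,5): δ = 75.92°  ·
  (4,5): δ = 154.09°  ·
antipodal pairs: 4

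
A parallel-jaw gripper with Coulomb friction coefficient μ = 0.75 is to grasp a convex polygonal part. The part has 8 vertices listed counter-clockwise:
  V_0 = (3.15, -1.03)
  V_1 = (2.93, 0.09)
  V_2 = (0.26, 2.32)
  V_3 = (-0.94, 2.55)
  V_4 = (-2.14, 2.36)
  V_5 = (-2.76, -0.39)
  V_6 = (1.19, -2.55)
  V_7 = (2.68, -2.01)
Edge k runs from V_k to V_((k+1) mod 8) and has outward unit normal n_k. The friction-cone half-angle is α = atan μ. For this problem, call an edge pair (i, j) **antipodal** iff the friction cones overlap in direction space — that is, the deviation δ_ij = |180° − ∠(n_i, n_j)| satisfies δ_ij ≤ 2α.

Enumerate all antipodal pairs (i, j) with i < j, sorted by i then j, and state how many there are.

count = 12; pairs: (0,4), (0,5), (1,4), (1,5), (1,6), (2,5), (2,6), (3,5), (3,6), (3,7), (4,6), (4,7)

α = atan 0.75 = 36.87°;  2α = 73.74°
n_0 = (+0.9812, +0.1927)
n_1 = (+0.6410, +0.7675)
n_2 = (+0.1882, +0.9821)
n_3 = (-0.1564, +0.9877)
n_4 = (-0.9755, +0.2199)
n_5 = (-0.4798, -0.8774)
n_6 = (+0.3407, -0.9402)
n_7 = (+0.9017, -0.4324)
  (0,1): δ = 140.98°  ·
  (0,2): δ = 111.96°  ·
  (0,3): δ = 92.12°  ·
  (0,4): δ = 23.82°  ✓
  (0,5): δ = 50.22°  ✓
  (0,6): δ = 98.81°  ·
  (0,7): δ = 143.26°  ·
  (1,2): δ = 150.98°  ·
  (1,3): δ = 131.13°  ·
  (1,4): δ = 62.84°  ✓
  (1,5): δ = 11.20°  ✓
  (1,6): δ = 59.79°  ✓
  (1,7): δ = 104.25°  ·
  (2,3): δ = 160.15°  ·
  (2,4): δ = 91.86°  ·
  (2,5): δ = 17.82°  ✓
  (2,6): δ = 30.77°  ✓
  (2,7): δ = 75.23°  ·
  (3,4): δ = 111.70°  ·
  (3,5): δ = 37.67°  ✓
  (3,6): δ = 10.92°  ✓
  (3,7): δ = 55.38°  ✓
  (4,5): δ = 105.97°  ·
  (4,6): δ = 57.37°  ✓
  (4,7): δ = 12.92°  ✓
  (5,6): δ = 131.41°  ·
  (5,7): δ = 86.95°  ·
  (6,7): δ = 135.54°  ·
antipodal pairs: 12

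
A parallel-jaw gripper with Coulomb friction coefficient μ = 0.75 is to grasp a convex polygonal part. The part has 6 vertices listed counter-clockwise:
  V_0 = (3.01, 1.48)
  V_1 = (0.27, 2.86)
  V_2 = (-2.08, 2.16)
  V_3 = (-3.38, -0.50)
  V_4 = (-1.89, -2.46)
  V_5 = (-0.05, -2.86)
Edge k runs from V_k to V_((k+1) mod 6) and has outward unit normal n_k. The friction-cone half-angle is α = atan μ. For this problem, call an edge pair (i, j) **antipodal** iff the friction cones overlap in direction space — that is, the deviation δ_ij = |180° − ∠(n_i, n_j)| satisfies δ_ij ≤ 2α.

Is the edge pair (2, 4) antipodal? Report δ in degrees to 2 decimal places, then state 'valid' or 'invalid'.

δ = 76.22°, invalid

α = atan 0.75 = 36.87°;  2α = 73.74°
edge 2: e_2 = (-1.30, -2.66);  n_2 = (-0.8984, +0.4391)
edge 4: e_4 = (+1.84, -0.40);  n_4 = (-0.2124, -0.9772)
∠(n_2, n_4) = 103.78°
δ = |180° − 103.78°| = 76.22°
76.22° > 2α = 73.74°  →  invalid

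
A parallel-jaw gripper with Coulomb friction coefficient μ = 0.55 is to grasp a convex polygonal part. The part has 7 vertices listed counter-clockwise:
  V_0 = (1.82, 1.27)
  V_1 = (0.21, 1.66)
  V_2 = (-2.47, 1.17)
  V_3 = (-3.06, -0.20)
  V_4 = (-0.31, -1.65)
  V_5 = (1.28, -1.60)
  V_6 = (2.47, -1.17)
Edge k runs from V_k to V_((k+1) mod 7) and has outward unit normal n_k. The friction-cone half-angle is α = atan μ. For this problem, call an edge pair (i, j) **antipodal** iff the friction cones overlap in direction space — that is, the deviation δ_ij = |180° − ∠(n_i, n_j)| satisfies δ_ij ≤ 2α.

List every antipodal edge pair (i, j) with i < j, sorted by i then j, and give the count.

α = atan 0.55 = 28.81°;  2α = 57.62°
n_0 = (+0.2354, +0.9719)
n_1 = (-0.1799, +0.9837)
n_2 = (-0.9185, +0.3955)
n_3 = (-0.4664, -0.8846)
n_4 = (+0.0314, -0.9995)
n_5 = (+0.3398, -0.9405)
n_6 = (+0.9663, +0.2574)
  (0,1): δ = 156.02°  ·
  (0,2): δ = 99.68°  ·
  (0,3): δ = 14.18°  ✓
  (0,4): δ = 15.42°  ✓
  (0,5): δ = 33.48°  ✓
  (0,6): δ = 118.53°  ·
  (1,2): δ = 123.66°  ·
  (1,3): δ = 38.16°  ✓
  (1,4): δ = 8.56°  ✓
  (1,5): δ = 9.51°  ✓
  (1,6): δ = 94.56°  ·
  (2,3): δ = 94.50°  ·
  (2,4): δ = 64.90°  ·
  (2,5): δ = 46.83°  ✓
  (2,6): δ = 38.22°  ✓
  (3,4): δ = 150.40°  ·
  (3,5): δ = 132.33°  ·
  (3,6): δ = 47.28°  ✓
  (4,5): δ = 161.93°  ·
  (4,6): δ = 76.88°  ·
  (5,6): δ = 94.95°  ·
antipodal pairs: 9

count = 9; pairs: (0,3), (0,4), (0,5), (1,3), (1,4), (1,5), (2,5), (2,6), (3,6)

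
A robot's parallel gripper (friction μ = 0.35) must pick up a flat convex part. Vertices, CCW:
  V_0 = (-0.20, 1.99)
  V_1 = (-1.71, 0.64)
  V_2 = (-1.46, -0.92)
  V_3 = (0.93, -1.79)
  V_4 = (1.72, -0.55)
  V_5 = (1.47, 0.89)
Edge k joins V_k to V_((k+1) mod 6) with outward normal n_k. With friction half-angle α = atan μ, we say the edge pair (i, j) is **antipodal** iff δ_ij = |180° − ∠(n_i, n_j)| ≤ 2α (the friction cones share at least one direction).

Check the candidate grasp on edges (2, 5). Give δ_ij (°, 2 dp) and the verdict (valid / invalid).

δ = 13.37°, valid

α = atan 0.35 = 19.29°;  2α = 38.58°
edge 2: e_2 = (+2.39, -0.87);  n_2 = (-0.3421, -0.9397)
edge 5: e_5 = (-1.67, +1.10);  n_5 = (+0.5501, +0.8351)
∠(n_2, n_5) = 166.63°
δ = |180° − 166.63°| = 13.37°
13.37° ≤ 2α = 38.58°  →  valid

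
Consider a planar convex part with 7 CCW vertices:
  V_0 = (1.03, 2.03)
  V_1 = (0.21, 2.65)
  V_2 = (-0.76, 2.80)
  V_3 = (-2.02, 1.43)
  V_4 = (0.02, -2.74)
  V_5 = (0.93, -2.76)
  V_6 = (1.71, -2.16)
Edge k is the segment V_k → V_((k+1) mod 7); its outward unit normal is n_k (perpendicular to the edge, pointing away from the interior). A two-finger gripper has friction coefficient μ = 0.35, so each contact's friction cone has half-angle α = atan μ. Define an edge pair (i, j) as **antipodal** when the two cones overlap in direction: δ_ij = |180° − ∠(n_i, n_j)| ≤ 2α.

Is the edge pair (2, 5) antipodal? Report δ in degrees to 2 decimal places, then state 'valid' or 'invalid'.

δ = 9.83°, valid

α = atan 0.35 = 19.29°;  2α = 38.58°
edge 2: e_2 = (-1.26, -1.37);  n_2 = (-0.7360, +0.6769)
edge 5: e_5 = (+0.78, +0.60);  n_5 = (+0.6097, -0.7926)
∠(n_2, n_5) = 170.17°
δ = |180° − 170.17°| = 9.83°
9.83° ≤ 2α = 38.58°  →  valid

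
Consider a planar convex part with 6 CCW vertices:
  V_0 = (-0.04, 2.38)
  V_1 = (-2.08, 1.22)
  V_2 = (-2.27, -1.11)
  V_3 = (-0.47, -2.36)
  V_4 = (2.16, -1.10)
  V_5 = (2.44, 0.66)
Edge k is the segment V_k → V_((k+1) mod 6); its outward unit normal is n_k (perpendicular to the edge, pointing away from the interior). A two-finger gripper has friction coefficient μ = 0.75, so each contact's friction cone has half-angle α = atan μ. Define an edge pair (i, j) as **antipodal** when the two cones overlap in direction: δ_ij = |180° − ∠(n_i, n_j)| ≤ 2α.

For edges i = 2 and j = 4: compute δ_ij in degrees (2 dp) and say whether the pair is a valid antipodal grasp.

α = atan 0.75 = 36.87°;  2α = 73.74°
edge 2: e_2 = (+1.80, -1.25);  n_2 = (-0.5704, -0.8214)
edge 4: e_4 = (+0.28, +1.76);  n_4 = (+0.9876, -0.1571)
∠(n_2, n_4) = 115.74°
δ = |180° − 115.74°| = 64.26°
64.26° ≤ 2α = 73.74°  →  valid

δ = 64.26°, valid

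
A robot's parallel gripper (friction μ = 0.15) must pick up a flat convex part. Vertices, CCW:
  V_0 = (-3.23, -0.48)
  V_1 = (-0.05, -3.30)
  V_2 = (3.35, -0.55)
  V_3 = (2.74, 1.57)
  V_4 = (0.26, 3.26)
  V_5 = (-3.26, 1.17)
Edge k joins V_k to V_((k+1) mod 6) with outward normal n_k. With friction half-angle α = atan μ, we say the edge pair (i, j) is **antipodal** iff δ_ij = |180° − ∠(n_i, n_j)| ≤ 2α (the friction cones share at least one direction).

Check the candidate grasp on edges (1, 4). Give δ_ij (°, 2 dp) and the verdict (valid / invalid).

α = atan 0.15 = 8.53°;  2α = 17.06°
edge 1: e_1 = (+3.40, +2.75);  n_1 = (+0.6289, -0.7775)
edge 4: e_4 = (-3.52, -2.09);  n_4 = (-0.5105, +0.8599)
∠(n_1, n_4) = 171.73°
δ = |180° − 171.73°| = 8.27°
8.27° ≤ 2α = 17.06°  →  valid

δ = 8.27°, valid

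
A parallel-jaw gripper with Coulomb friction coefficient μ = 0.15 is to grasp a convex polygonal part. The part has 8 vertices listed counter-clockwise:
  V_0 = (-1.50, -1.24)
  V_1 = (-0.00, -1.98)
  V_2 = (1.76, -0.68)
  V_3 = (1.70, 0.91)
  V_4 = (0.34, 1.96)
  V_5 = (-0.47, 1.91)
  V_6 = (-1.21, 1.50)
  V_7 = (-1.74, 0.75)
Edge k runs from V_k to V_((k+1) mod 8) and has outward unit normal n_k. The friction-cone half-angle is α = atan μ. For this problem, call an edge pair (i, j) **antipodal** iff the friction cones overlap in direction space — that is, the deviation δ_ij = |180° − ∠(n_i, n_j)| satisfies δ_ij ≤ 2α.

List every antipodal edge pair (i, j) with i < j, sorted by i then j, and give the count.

count = 3; pairs: (0,3), (1,5), (2,7)

α = atan 0.15 = 8.53°;  2α = 17.06°
n_0 = (-0.4424, -0.8968)
n_1 = (+0.5941, -0.8044)
n_2 = (+0.9993, +0.0377)
n_3 = (+0.6111, +0.7915)
n_4 = (-0.0616, +0.9981)
n_5 = (-0.4846, +0.8747)
n_6 = (-0.8167, +0.5771)
n_7 = (-0.9928, -0.1197)
  (0,1): δ = 117.29°  ·
  (0,2): δ = 61.58°  ·
  (0,3): δ = 11.41°  ✓
  (0,4): δ = 29.79°  ·
  (0,5): δ = 55.25°  ·
  (0,6): δ = 81.01°  ·
  (0,7): δ = 123.14°  ·
  (1,2): δ = 124.29°  ·
  (1,3): δ = 74.12°  ·
  (1,4): δ = 32.92°  ·
  (1,5): δ = 7.46°  ✓
  (1,6): δ = 18.30°  ·
  (1,7): δ = 60.43°  ·
  (2,3): δ = 129.83°  ·
  (2,4): δ = 88.63°  ·
  (2,5): δ = 63.17°  ·
  (2,6): δ = 37.41°  ·
  (2,7): δ = 4.72°  ✓
  (3,4): δ = 138.80°  ·
  (3,5): δ = 113.34°  ·
  (3,6): δ = 87.58°  ·
  (3,7): δ = 45.45°  ·
  (4,5): δ = 154.54°  ·
  (4,6): δ = 128.78°  ·
  (4,7): δ = 86.66°  ·
  (5,6): δ = 154.24°  ·
  (5,7): δ = 112.11°  ·
  (6,7): δ = 137.88°  ·
antipodal pairs: 3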